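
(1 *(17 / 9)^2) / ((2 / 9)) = 289 / 18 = 16.06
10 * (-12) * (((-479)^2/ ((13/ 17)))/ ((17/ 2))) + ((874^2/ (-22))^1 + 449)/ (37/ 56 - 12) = -384360437128/ 90805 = -4232811.38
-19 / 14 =-1.36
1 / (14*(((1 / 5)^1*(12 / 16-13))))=-10 / 343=-0.03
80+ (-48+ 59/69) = 2267/69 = 32.86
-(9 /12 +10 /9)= -67 /36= -1.86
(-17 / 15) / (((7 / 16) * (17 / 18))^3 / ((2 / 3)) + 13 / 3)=-90243072 / 353472835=-0.26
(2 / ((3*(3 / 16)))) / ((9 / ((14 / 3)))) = 448 / 243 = 1.84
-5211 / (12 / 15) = -26055 / 4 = -6513.75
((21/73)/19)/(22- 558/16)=-168/142861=-0.00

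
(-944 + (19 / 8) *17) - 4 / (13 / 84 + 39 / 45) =-1038227 / 1144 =-907.54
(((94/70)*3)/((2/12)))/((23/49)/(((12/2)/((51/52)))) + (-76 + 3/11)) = -6774768/21203335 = -0.32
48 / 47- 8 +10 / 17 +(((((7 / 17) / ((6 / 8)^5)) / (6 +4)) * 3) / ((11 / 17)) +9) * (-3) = -42481931 / 1186515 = -35.80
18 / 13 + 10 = 11.38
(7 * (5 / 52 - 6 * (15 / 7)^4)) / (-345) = 2.56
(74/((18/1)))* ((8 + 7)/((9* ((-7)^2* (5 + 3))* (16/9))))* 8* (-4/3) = -185/1764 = -0.10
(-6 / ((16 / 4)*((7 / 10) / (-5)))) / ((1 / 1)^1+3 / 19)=9.25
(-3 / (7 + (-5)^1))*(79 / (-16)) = 237 / 32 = 7.41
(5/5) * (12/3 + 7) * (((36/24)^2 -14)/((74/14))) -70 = -13979/148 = -94.45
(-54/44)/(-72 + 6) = 9/484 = 0.02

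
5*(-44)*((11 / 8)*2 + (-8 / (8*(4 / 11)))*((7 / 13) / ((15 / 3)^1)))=-7018 / 13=-539.85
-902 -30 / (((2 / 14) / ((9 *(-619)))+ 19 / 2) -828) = -57579618262 / 63838091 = -901.96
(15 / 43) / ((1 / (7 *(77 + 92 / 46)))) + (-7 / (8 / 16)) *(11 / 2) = 115.91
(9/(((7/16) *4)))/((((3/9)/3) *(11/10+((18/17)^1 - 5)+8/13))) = -716040/34433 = -20.80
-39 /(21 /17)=-221 /7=-31.57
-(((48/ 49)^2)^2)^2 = -28179280429056/ 33232930569601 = -0.85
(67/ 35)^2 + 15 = 18.66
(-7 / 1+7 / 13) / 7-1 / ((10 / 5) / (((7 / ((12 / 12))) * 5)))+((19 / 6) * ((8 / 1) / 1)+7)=1085 / 78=13.91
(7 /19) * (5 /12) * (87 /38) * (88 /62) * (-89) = -44.40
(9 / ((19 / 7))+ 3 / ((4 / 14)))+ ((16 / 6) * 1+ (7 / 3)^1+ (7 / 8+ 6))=3905 / 152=25.69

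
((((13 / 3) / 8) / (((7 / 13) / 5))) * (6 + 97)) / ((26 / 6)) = 6695 / 56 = 119.55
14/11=1.27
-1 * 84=-84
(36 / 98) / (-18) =-1 / 49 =-0.02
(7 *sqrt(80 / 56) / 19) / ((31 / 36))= 36 *sqrt(70) / 589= 0.51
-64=-64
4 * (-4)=-16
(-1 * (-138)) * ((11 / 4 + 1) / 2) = 1035 / 4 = 258.75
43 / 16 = 2.69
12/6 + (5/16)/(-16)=507/256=1.98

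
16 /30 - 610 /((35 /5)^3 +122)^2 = 22942 /43245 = 0.53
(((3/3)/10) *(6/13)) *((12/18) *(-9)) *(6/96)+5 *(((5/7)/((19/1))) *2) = 24803/69160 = 0.36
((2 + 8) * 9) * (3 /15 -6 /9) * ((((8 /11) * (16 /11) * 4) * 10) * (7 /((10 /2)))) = -301056 /121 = -2488.07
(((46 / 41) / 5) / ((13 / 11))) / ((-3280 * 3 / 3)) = -253 / 4370600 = -0.00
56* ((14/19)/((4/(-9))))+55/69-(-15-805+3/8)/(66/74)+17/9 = 286857007/346104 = 828.82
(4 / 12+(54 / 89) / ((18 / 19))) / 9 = 260 / 2403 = 0.11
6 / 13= 0.46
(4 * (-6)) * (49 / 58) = -588 / 29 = -20.28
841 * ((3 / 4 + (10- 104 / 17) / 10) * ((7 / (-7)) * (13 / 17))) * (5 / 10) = -4231071 / 11560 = -366.01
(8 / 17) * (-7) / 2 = -1.65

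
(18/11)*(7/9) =14/11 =1.27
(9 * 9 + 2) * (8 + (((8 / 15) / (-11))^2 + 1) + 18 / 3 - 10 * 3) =-33889813 / 27225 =-1244.80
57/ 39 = 19/ 13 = 1.46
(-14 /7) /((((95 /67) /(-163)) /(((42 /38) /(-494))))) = -229341 /445835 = -0.51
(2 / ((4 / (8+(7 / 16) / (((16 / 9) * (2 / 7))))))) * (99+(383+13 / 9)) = 2141.98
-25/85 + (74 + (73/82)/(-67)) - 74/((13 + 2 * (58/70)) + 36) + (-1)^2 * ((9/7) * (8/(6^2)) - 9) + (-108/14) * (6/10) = 341309260637/5795812890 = 58.89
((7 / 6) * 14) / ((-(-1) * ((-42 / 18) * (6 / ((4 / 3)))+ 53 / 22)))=-539 / 267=-2.02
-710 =-710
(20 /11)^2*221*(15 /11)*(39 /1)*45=2327130000 /1331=1748407.21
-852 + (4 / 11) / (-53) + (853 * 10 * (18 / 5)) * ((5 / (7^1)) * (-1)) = -92990860 / 4081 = -22786.29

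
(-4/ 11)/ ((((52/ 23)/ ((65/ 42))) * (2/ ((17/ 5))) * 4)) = -391/ 3696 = -0.11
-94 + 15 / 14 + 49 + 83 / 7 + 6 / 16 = -1775 / 56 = -31.70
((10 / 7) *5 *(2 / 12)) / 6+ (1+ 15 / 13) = 2.35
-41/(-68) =41/68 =0.60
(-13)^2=169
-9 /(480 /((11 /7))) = -33 /1120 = -0.03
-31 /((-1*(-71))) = -31 /71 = -0.44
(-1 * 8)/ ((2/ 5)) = -20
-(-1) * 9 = 9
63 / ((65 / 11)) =693 / 65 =10.66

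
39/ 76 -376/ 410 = -6293/ 15580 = -0.40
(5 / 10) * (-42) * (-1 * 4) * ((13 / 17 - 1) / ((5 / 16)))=-5376 / 85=-63.25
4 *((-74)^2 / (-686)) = -10952 / 343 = -31.93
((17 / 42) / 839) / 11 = 17 / 387618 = 0.00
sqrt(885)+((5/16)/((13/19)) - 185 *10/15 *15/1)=-384705/208+sqrt(885)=-1819.79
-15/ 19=-0.79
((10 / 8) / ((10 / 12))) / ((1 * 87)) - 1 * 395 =-22909 / 58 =-394.98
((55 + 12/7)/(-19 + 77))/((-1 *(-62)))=397/25172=0.02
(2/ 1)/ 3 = 2/ 3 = 0.67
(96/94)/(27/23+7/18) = 19872/30409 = 0.65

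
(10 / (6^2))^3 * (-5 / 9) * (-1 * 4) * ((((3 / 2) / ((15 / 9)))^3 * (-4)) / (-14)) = 5 / 504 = 0.01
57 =57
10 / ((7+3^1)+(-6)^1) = 5 / 2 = 2.50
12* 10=120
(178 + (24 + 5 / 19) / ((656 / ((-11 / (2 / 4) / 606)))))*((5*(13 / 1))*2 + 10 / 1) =23527990675 / 944148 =24919.81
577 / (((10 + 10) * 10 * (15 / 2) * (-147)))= -577 / 220500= -0.00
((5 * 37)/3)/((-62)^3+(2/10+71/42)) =-12950/50048483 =-0.00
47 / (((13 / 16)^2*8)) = 8.90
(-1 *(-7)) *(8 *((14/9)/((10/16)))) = 6272/45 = 139.38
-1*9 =-9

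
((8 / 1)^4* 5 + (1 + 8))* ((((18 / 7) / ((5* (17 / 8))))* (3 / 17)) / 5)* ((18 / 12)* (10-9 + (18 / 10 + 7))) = 92938104 / 36125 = 2572.68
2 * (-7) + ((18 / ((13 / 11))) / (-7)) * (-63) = 1600 / 13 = 123.08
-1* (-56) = 56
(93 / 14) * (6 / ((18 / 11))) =341 / 14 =24.36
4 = 4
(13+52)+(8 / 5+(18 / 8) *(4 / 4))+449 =10357 / 20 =517.85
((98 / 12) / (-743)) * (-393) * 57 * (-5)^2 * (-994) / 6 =-1515365425 / 1486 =-1019761.39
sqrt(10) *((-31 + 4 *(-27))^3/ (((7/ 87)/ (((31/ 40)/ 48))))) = -2414371481 *sqrt(10)/ 4480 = -1704221.65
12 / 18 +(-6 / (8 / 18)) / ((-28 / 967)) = 466.90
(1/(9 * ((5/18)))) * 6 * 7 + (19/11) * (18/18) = 1019/55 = 18.53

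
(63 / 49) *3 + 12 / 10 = 5.06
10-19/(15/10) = -8/3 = -2.67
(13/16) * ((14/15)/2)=91/240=0.38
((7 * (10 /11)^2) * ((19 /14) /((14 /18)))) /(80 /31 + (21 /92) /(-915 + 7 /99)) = 2208708298800 /564601417457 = 3.91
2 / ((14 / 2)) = 0.29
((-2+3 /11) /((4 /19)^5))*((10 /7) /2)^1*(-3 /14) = 705688215 /1103872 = 639.28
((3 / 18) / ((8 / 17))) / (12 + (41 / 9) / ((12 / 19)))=153 / 8300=0.02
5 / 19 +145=2760 / 19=145.26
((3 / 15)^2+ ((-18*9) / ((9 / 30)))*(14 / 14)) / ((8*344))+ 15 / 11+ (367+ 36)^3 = 49533186757111 / 756800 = 65450828.17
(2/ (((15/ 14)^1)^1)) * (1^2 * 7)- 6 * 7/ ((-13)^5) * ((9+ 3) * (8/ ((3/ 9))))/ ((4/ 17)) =73544548/ 5569395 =13.21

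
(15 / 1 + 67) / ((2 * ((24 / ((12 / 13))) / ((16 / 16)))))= 41 / 26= 1.58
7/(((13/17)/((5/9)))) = 595/117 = 5.09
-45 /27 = -1.67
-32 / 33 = -0.97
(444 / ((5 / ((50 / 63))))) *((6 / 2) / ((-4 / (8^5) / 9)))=-109117440 / 7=-15588205.71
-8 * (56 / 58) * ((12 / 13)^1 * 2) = -5376 / 377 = -14.26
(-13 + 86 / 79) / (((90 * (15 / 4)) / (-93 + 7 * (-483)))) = 726452 / 5925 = 122.61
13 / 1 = 13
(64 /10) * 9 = 288 /5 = 57.60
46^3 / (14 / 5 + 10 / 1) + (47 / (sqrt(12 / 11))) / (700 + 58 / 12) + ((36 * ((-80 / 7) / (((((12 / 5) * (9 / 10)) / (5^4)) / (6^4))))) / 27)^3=-511999999999999979133595 / 2744 + 47 * sqrt(33) / 4229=-186588921282798826214.80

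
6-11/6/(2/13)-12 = -215/12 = -17.92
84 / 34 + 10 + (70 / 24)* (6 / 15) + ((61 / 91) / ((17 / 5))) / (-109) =13795499 / 1011738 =13.64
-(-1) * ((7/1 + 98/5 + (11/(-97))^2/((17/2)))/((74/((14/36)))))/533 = 49641571/189265986780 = 0.00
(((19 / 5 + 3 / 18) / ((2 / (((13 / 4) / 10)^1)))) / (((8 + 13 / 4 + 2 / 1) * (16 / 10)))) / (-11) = -1547 / 559680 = -0.00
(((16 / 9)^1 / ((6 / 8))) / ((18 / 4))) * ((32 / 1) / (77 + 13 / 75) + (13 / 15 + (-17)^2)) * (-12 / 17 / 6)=-1612942336 / 89663355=-17.99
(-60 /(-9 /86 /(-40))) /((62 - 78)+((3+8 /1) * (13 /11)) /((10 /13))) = -688000 /27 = -25481.48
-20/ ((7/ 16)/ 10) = -3200/ 7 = -457.14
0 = 0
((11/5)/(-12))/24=-11/1440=-0.01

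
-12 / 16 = -3 / 4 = -0.75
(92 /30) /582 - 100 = -436477 /4365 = -99.99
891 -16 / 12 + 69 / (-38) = 101215 / 114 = 887.85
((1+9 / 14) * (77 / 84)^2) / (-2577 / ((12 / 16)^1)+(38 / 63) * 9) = -2783 / 6916032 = -0.00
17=17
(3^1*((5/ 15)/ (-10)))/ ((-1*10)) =1/ 100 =0.01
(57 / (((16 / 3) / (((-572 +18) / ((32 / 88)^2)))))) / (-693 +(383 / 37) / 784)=10391040891 / 160817288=64.61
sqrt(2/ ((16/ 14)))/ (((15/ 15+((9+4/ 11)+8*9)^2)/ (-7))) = -847*sqrt(7)/ 1602292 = -0.00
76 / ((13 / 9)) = 684 / 13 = 52.62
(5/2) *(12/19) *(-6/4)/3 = -15/19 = -0.79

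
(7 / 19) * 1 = 7 / 19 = 0.37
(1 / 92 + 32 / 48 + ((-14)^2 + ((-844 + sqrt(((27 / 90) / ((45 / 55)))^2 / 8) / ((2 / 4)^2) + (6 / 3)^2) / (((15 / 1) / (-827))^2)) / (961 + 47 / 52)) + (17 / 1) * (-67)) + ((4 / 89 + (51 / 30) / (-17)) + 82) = -21592817128397 / 6143333580 + 195603694 * sqrt(2) / 168814125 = -3513.20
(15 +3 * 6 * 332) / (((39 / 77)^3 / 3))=911696401 / 6591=138324.44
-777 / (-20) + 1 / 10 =779 / 20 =38.95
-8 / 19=-0.42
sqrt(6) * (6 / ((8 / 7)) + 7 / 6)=77 * sqrt(6) / 12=15.72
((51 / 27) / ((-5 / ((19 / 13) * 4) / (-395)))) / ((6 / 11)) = 561374 / 351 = 1599.36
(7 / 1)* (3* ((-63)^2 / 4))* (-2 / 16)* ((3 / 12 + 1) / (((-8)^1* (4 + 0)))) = 416745 / 4096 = 101.74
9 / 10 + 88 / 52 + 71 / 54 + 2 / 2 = 8612 / 1755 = 4.91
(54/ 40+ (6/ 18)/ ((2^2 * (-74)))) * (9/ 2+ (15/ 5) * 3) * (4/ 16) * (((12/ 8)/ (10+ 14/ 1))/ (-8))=-53901/ 1515520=-0.04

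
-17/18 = -0.94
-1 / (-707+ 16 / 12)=3 / 2117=0.00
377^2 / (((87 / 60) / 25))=2450500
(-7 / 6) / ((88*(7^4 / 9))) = -3 / 60368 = -0.00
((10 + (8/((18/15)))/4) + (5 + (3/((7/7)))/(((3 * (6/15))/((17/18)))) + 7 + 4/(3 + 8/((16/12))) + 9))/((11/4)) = 1277/99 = 12.90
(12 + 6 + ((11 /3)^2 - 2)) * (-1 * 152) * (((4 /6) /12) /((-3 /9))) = 20140 /27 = 745.93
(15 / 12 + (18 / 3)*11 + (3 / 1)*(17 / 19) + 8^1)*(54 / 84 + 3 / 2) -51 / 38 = 88131 / 532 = 165.66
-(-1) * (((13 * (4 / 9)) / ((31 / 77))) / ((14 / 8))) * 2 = 4576 / 279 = 16.40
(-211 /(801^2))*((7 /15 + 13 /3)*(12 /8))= -0.00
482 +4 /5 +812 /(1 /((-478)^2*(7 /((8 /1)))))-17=811691739 /5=162338347.80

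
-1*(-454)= 454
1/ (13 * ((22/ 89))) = 89/ 286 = 0.31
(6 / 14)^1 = 3 / 7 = 0.43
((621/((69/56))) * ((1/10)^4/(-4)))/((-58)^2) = -63/16820000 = -0.00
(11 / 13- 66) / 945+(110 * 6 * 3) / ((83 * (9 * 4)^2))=-29447 / 582660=-0.05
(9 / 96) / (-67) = -3 / 2144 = -0.00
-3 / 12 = -1 / 4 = -0.25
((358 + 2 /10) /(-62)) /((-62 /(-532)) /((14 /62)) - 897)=1667421 /258734215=0.01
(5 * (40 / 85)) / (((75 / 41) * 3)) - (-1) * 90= 69178 / 765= 90.43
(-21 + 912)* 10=8910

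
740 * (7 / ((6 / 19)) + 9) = 23063.33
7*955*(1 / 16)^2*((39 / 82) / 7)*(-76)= -707655 / 5248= -134.84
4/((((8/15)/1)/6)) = 45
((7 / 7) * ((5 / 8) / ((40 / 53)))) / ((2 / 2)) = 53 / 64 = 0.83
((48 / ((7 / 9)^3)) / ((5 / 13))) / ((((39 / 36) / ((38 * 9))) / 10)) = 287214336 / 343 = 837359.58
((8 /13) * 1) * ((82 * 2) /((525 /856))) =164.55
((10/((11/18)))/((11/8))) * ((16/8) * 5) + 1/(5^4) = 9000121/75625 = 119.01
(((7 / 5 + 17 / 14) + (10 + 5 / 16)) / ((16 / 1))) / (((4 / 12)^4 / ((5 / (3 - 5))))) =-586359 / 3584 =-163.60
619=619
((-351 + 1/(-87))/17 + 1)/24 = -29059/35496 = -0.82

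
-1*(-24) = 24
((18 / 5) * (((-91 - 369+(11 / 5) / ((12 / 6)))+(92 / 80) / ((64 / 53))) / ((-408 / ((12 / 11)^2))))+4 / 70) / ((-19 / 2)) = -112103177 / 218864800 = -0.51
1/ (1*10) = 1/ 10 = 0.10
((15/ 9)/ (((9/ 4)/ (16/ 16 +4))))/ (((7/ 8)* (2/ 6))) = 800/ 63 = 12.70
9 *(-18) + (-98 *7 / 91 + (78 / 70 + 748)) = 263707 / 455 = 579.58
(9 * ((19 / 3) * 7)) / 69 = 5.78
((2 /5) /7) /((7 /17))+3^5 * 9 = 535849 /245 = 2187.14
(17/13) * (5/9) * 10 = 850/117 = 7.26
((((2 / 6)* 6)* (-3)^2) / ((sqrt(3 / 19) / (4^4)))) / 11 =1536* sqrt(57) / 11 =1054.23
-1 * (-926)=926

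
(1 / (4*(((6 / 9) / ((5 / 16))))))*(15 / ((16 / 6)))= 675 / 1024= 0.66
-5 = -5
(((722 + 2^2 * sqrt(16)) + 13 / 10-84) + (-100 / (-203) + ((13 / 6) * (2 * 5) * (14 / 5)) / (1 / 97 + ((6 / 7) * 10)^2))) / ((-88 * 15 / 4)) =-1396578666853 / 701885715300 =-1.99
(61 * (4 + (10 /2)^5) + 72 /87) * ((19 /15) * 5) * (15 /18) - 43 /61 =3564067381 /3538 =1007367.83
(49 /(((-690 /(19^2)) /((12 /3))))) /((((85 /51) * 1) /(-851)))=1308986 /25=52359.44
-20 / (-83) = 20 / 83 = 0.24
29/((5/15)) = 87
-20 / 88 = -5 / 22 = -0.23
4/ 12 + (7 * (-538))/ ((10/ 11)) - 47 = -62839/ 15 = -4189.27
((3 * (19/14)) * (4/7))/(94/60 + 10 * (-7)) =-3420/100597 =-0.03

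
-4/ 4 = -1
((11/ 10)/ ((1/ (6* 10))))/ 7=66/ 7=9.43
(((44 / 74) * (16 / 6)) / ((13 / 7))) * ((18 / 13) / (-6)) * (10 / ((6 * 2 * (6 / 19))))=-29260 / 56277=-0.52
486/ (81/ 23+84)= 3726/ 671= 5.55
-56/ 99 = -0.57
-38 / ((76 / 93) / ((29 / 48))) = -899 / 32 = -28.09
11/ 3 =3.67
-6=-6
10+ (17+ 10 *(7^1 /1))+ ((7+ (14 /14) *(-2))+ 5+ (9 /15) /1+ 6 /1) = 568 /5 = 113.60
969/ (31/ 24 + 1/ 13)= 302328/ 427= 708.03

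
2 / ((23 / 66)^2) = 16.47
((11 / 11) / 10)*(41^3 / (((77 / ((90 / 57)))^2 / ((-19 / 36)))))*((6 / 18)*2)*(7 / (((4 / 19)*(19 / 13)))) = -4479865 / 193116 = -23.20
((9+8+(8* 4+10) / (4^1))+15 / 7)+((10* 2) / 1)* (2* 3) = 2095 / 14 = 149.64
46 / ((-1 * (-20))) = 2.30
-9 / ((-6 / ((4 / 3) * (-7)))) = -14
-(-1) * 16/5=16/5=3.20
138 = 138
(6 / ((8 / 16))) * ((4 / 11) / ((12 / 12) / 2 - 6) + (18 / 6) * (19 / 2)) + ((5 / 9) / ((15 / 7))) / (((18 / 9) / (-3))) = 742301 / 2178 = 340.82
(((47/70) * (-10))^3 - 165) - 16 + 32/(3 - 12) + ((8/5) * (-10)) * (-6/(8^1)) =-1467086/3087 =-475.25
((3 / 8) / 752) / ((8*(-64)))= -3 / 3080192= -0.00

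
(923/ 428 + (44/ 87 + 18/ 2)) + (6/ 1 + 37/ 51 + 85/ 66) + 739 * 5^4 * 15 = 48241585891705/ 6963132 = 6928144.68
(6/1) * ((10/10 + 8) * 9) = 486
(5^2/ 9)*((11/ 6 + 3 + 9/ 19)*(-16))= -121000/ 513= -235.87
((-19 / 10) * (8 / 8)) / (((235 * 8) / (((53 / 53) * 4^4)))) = -304 / 1175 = -0.26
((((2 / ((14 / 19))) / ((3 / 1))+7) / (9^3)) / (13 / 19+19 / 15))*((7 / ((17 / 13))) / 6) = 102505 / 20671524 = 0.00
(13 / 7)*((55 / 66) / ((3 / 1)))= 65 / 126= 0.52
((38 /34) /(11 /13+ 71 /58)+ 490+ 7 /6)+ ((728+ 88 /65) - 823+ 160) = 558.06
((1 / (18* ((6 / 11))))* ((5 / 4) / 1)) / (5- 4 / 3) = 5 / 144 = 0.03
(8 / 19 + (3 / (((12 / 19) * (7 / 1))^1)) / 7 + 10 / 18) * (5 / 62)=179905 / 2077992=0.09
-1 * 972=-972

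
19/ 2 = 9.50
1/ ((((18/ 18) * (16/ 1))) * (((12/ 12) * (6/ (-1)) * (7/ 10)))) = -5/ 336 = -0.01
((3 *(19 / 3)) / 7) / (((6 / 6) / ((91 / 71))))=247 / 71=3.48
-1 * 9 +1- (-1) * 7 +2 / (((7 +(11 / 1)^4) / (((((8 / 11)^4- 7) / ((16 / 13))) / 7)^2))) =-19691997937784647 / 19693633991105536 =-1.00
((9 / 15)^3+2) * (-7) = -1939 / 125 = -15.51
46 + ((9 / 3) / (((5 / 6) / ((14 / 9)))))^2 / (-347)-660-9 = -5405309 / 8675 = -623.09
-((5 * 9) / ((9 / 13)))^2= -4225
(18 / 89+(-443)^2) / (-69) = -17466179 / 6141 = -2844.19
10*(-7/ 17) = -4.12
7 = 7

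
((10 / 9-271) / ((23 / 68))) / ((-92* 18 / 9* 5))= 41293 / 47610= 0.87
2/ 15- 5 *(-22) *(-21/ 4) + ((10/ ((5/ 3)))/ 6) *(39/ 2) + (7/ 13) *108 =-97444/ 195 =-499.71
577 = 577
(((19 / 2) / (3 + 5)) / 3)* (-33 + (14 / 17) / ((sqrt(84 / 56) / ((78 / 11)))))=-209 / 16 + 1729* sqrt(6) / 2244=-11.18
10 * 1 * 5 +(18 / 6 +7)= 60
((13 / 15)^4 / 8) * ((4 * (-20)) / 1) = -57122 / 10125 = -5.64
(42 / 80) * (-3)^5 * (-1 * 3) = 382.72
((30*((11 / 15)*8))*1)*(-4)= -704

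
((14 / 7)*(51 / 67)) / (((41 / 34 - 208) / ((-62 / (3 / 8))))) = 573376 / 471077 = 1.22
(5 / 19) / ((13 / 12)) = 60 / 247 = 0.24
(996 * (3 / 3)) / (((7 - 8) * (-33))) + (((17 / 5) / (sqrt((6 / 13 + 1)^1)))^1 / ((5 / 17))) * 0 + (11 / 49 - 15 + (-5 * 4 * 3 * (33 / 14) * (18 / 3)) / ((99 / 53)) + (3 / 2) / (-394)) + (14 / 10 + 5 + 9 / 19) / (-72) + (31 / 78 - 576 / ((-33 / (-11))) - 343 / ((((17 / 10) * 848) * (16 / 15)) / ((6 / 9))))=-42925234688770171 / 68056439330880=-630.73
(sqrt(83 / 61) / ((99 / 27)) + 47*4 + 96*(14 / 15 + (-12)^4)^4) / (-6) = -149783213813160157091146 / 50625-sqrt(5063) / 1342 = -2958680766679706806.79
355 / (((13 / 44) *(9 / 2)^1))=31240 / 117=267.01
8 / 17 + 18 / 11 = 394 / 187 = 2.11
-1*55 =-55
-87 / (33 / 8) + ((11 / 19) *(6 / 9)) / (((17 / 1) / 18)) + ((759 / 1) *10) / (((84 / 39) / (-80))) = -7012004588 / 24871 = -281934.97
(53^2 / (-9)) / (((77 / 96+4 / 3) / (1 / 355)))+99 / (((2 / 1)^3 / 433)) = 9358218671 / 1746600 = 5357.96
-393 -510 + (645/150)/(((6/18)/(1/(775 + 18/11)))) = -77141871/85430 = -902.98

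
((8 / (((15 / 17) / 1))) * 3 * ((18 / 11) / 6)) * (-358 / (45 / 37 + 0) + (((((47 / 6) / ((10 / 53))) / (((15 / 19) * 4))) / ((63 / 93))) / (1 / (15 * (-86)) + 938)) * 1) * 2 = -10171666260786 / 2329286575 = -4366.86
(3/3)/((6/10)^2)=25/9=2.78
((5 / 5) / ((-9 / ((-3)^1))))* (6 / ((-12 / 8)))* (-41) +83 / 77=12877 / 231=55.74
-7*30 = -210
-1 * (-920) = 920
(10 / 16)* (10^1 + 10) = 25 / 2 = 12.50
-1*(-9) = 9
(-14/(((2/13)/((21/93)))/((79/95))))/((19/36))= -1811628/55955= -32.38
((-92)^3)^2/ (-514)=-303177500672/ 257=-1179678990.94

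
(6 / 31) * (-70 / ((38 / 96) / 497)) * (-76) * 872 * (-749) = -26176116234240 / 31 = -844390846265.81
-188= -188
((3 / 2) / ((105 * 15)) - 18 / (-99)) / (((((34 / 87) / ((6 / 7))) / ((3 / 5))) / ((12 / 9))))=367314 / 1145375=0.32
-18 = -18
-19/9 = -2.11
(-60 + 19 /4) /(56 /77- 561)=2431 /24652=0.10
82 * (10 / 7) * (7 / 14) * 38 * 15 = 33385.71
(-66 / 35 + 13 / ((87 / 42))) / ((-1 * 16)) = -0.27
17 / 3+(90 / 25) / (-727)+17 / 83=5309888 / 905115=5.87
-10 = -10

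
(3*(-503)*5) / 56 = -7545 / 56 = -134.73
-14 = -14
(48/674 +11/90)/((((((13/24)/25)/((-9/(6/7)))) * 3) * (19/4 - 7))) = 1642760/118287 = 13.89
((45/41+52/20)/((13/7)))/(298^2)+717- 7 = 84015246953/118331330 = 710.00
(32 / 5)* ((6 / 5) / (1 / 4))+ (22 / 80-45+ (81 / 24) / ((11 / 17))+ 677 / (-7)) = -203094 / 1925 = -105.50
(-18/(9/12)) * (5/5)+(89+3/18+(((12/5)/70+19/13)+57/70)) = 460529/6825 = 67.48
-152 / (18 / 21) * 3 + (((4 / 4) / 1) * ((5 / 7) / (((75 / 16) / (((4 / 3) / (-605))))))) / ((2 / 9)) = -11265132 / 21175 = -532.00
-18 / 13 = -1.38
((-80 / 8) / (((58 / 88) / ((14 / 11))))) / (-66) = 280 / 957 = 0.29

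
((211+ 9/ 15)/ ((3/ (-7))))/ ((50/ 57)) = -70357/ 125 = -562.86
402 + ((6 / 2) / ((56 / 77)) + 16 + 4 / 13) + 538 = 99885 / 104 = 960.43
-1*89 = -89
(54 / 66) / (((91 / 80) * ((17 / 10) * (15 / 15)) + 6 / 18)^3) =124416000000 / 1771857792331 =0.07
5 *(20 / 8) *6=75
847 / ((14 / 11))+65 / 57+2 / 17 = 1292177 / 1938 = 666.76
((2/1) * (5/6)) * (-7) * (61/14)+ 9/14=-1054/21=-50.19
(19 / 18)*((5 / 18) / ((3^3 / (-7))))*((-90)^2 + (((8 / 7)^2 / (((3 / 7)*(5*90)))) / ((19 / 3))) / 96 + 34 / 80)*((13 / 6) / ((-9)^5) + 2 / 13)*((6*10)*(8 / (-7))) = 4121387098920817 / 634594760982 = 6494.52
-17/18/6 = -17/108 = -0.16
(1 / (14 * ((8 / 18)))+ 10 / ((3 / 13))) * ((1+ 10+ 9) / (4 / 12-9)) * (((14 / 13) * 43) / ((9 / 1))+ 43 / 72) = -576.38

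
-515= -515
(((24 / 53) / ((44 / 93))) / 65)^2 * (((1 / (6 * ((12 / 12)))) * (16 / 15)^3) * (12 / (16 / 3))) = 17713152 / 179503878125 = 0.00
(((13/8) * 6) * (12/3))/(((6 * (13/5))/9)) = 45/2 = 22.50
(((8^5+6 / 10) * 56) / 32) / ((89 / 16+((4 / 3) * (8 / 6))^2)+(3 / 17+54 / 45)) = 6317130708 / 1112557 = 5678.03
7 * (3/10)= 21/10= 2.10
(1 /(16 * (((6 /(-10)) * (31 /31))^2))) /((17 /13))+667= 667.13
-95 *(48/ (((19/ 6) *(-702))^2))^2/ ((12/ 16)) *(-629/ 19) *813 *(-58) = -50619504640/ 2713409501049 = -0.02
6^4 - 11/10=12949/10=1294.90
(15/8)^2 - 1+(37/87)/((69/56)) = 1099091/384192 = 2.86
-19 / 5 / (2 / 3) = -57 / 10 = -5.70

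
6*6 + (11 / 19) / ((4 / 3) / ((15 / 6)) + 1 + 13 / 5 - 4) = 1533 / 38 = 40.34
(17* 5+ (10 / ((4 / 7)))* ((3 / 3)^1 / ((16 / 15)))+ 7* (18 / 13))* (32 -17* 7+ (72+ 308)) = 13541581 / 416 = 32551.88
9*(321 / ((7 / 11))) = 31779 / 7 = 4539.86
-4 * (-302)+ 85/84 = 101557/84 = 1209.01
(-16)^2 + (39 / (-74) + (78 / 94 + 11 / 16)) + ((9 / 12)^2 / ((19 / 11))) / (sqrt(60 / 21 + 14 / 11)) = 257.15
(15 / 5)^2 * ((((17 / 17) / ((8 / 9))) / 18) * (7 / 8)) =63 / 128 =0.49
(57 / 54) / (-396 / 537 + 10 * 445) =3401 / 14335524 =0.00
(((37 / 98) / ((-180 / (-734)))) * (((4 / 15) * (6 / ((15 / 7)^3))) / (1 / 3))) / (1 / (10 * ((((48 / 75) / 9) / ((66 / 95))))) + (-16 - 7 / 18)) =-0.05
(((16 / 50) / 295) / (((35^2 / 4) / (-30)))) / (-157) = 192 / 283679375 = 0.00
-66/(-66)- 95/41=-54/41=-1.32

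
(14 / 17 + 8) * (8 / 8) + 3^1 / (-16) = 2349 / 272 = 8.64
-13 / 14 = -0.93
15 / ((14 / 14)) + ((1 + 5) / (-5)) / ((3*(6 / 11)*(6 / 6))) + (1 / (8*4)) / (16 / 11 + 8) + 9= 23.27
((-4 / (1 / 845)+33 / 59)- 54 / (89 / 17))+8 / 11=-3389.03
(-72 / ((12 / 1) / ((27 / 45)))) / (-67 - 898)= 18 / 4825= 0.00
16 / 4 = 4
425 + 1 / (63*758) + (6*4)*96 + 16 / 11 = 1434291401 / 525294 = 2730.45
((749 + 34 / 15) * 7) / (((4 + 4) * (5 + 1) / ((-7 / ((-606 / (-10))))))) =-552181 / 43632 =-12.66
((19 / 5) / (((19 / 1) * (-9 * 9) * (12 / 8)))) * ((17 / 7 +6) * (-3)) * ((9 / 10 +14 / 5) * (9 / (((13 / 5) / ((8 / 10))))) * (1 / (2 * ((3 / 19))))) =82954 / 61425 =1.35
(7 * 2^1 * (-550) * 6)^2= 2134440000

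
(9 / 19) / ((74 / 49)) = 441 / 1406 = 0.31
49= 49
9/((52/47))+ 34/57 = 25879/2964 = 8.73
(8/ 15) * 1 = 8/ 15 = 0.53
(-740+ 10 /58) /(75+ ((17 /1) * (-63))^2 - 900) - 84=-2792203631 /33240264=-84.00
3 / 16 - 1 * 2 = -29 / 16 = -1.81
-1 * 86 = -86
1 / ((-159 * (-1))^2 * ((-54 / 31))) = -31 / 1365174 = -0.00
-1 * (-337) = 337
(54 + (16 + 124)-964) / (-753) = 770 / 753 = 1.02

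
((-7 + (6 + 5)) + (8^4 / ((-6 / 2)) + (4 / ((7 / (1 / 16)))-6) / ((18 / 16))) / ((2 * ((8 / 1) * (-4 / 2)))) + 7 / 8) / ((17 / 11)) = 528979 / 17136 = 30.87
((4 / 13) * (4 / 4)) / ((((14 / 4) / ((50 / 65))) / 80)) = 6400 / 1183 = 5.41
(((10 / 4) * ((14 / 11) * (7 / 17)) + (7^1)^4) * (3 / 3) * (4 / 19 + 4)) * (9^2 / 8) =363877920 / 3553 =102414.28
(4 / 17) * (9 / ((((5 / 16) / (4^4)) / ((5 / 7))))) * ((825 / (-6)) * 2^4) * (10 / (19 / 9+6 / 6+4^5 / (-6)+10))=14598144000 / 84371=173023.24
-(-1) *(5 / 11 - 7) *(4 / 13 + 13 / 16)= -7.33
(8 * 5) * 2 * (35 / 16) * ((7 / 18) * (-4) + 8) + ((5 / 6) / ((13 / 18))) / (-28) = 3694465 / 3276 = 1127.74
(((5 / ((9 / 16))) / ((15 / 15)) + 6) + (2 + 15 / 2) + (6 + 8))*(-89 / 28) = -61499 / 504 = -122.02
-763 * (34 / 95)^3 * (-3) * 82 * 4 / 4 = 7377282192 / 857375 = 8604.50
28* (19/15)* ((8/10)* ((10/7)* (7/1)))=4256/15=283.73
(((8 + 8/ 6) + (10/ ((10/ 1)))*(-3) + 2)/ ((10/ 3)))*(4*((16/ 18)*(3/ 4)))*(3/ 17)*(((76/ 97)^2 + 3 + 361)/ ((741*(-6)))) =-34306520/ 355575519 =-0.10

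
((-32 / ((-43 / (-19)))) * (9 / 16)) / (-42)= 57 / 301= 0.19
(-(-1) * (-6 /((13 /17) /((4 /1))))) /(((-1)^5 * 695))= 408 /9035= 0.05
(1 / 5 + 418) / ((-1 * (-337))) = 2091 / 1685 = 1.24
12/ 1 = 12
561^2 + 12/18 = 314721.67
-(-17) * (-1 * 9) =-153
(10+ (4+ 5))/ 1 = 19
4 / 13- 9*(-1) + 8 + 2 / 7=1601 / 91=17.59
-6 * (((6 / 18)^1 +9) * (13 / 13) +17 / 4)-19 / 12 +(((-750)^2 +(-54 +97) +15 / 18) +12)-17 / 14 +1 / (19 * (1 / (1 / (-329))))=2009148325 / 3572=562471.54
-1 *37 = -37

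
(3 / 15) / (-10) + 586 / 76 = 3653 / 475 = 7.69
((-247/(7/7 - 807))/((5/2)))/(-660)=-19/102300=-0.00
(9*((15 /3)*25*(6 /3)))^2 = 5062500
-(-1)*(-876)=-876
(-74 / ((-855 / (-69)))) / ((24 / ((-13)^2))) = -143819 / 3420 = -42.05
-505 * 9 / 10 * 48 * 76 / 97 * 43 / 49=-71294688 / 4753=-14999.93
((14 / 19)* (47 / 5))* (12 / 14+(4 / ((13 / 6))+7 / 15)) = 406738 / 18525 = 21.96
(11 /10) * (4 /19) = 22 /95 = 0.23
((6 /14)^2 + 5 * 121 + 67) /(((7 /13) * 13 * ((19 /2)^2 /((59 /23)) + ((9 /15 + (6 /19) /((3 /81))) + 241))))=738447540 /2194039631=0.34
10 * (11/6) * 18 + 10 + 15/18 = 2045/6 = 340.83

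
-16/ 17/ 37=-16/ 629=-0.03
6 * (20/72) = 5/3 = 1.67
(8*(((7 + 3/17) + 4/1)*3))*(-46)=-209760/17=-12338.82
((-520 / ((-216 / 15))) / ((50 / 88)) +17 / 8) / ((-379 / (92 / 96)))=-108767 / 654912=-0.17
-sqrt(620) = -2 * sqrt(155) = -24.90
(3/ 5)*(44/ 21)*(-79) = -3476/ 35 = -99.31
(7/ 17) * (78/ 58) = 273/ 493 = 0.55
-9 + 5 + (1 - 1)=-4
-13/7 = -1.86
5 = 5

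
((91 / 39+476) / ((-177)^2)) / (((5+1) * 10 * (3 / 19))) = 5453 / 3383532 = 0.00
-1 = -1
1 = 1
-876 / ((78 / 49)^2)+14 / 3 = -172907 / 507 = -341.04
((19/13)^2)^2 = 130321/28561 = 4.56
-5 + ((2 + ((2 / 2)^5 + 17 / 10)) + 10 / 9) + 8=793 / 90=8.81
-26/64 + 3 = 83/32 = 2.59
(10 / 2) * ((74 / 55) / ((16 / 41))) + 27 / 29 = 46369 / 2552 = 18.17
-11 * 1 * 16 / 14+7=-39 / 7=-5.57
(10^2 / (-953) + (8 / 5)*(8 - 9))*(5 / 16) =-2031 / 3812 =-0.53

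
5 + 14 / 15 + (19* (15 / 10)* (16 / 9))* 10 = 2563 / 5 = 512.60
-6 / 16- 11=-91 / 8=-11.38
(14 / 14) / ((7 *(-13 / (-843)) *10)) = 843 / 910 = 0.93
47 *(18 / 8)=105.75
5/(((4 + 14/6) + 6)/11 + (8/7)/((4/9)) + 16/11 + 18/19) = 21945/26749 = 0.82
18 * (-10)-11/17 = -3071/17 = -180.65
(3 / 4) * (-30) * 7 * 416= -65520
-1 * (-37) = 37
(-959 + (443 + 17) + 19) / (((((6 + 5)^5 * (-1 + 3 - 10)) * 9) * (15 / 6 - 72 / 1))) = -40 / 67158267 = -0.00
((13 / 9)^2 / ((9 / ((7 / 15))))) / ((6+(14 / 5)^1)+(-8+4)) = 1183 / 52488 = 0.02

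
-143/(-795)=143/795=0.18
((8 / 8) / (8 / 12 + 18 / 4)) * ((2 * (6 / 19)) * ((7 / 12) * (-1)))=-0.07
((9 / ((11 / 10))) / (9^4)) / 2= 5 / 8019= 0.00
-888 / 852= -74 / 71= -1.04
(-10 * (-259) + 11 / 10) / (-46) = -25911 / 460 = -56.33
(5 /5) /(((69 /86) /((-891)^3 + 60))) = -881622034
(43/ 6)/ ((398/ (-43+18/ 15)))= -0.75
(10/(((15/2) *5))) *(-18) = -24/5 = -4.80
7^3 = 343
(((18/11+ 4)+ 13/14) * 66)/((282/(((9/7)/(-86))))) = -9099/396116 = -0.02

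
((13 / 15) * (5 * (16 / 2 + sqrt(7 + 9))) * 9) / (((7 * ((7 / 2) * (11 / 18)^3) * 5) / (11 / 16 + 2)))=14670396 / 326095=44.99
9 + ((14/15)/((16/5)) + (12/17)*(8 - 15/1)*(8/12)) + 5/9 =8021/1224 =6.55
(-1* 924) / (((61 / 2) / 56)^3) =-1298153472 / 226981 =-5719.22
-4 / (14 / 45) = -12.86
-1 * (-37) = 37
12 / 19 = 0.63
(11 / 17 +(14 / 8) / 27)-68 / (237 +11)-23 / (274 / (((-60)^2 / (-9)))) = 34.01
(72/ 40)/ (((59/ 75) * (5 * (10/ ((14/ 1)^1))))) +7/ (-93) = 0.57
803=803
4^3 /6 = 32 /3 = 10.67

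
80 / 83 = 0.96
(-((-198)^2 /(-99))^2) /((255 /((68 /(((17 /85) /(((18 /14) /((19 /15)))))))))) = -28226880 /133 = -212232.18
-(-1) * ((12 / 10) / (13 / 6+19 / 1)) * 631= 22716 / 635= 35.77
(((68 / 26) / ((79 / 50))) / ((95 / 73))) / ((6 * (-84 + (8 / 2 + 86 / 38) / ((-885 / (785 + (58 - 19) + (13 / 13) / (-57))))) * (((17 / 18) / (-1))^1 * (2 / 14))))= 220949100 / 12631996273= 0.02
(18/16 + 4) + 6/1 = 89/8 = 11.12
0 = 0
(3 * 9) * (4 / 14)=54 / 7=7.71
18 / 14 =9 / 7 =1.29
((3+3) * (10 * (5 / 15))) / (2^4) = 5 / 4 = 1.25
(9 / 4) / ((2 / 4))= 9 / 2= 4.50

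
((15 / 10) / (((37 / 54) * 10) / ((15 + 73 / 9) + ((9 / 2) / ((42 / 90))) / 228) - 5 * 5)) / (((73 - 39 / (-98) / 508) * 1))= -49670816076 / 59718104844385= -0.00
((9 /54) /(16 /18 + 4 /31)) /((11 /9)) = 837 /6248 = 0.13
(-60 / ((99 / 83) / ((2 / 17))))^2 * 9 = 11022400 / 34969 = 315.20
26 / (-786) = -13 / 393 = -0.03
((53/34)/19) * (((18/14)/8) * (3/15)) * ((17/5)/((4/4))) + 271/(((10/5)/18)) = 129755277/53200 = 2439.01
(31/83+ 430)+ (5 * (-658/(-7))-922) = -1795/83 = -21.63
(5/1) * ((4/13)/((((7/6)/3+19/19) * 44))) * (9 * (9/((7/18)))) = 26244/5005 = 5.24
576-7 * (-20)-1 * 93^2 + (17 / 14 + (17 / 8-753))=-486229 / 56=-8682.66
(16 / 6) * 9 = 24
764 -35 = 729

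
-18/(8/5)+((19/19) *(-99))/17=-1161/68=-17.07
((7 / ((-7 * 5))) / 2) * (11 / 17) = -11 / 170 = -0.06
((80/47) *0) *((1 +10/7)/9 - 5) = 0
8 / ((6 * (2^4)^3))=1 / 3072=0.00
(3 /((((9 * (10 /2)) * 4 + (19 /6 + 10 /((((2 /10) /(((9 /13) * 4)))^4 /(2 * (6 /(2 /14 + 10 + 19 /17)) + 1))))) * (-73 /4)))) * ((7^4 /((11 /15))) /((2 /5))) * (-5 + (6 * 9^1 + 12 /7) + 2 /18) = -630499743564600 /7001605987906739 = -0.09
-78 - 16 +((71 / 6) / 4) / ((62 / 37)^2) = -8574865 / 92256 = -92.95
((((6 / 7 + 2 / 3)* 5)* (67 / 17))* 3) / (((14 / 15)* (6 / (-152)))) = -2036800 / 833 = -2445.14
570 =570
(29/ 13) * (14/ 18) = 203/ 117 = 1.74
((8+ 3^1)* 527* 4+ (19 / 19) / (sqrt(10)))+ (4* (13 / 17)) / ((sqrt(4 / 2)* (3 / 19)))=sqrt(10) / 10+ 494* sqrt(2) / 51+ 23188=23202.01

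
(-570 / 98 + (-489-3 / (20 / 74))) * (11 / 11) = -247899 / 490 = -505.92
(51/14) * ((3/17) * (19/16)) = 171/224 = 0.76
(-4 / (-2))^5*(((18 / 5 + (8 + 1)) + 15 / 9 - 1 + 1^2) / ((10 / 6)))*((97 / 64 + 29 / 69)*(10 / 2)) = 914743 / 345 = 2651.43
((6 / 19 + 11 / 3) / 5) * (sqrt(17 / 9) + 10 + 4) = 227 * sqrt(17) / 855 + 3178 / 285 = 12.25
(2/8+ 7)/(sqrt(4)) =29/8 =3.62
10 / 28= 5 / 14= 0.36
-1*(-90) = 90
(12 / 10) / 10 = 3 / 25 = 0.12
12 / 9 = 4 / 3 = 1.33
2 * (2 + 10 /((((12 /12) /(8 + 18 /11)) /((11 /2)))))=1064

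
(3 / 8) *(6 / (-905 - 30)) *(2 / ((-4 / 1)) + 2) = -27 / 7480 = -0.00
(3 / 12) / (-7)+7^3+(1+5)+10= 10051 / 28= 358.96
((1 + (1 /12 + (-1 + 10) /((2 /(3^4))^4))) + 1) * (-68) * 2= -19758446639 /6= -3293074439.83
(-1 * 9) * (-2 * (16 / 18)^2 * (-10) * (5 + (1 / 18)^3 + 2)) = -6532000 / 6561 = -995.58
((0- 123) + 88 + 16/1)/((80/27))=-513/80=-6.41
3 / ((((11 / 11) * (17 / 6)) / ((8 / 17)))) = 144 / 289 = 0.50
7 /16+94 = 1511 /16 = 94.44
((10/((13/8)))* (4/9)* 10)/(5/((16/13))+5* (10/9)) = 10240/3601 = 2.84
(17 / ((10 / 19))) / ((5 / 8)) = 51.68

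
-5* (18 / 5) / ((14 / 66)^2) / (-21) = 6534 / 343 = 19.05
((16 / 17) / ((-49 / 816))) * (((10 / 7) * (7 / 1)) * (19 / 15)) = -9728 / 49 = -198.53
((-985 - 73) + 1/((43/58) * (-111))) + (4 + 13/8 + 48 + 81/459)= -651861271/649128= -1004.21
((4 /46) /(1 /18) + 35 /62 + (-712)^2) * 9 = 6506146629 /1426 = 4562515.17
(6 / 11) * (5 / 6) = 0.45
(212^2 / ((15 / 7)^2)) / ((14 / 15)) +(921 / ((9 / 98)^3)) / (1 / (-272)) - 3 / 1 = -392953745861 / 1215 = -323418720.87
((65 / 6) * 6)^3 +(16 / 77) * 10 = 21146285 / 77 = 274627.08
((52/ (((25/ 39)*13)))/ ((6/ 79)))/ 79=26/ 25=1.04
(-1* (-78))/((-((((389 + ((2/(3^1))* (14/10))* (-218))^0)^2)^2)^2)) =-78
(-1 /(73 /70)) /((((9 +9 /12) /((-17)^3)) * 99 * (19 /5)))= 1.28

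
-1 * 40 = -40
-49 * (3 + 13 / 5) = -1372 / 5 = -274.40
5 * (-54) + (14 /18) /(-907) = -2204017 /8163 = -270.00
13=13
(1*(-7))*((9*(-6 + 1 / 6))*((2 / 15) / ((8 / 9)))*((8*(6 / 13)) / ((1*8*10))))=1323 / 520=2.54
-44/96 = -0.46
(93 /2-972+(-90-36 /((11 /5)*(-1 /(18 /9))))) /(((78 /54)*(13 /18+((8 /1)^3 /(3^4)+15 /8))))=-76.29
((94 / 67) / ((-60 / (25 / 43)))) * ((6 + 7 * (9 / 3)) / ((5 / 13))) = -0.95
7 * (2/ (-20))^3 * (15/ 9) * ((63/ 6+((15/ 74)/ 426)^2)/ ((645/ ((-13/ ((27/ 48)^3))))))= 3376142797664/ 243370902108375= 0.01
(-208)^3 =-8998912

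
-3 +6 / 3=-1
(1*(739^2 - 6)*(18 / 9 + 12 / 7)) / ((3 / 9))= 42596970 / 7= 6085281.43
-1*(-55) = 55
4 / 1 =4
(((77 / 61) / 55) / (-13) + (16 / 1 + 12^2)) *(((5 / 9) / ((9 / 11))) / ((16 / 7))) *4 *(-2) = -48848261 / 128466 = -380.24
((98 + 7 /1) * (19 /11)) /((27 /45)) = 302.27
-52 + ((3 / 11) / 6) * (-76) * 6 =-800 / 11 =-72.73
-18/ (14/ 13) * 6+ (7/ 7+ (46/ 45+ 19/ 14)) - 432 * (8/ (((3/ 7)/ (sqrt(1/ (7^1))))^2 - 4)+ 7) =-22116289/ 11970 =-1847.64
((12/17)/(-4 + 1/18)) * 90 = -19440/1207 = -16.11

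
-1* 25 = -25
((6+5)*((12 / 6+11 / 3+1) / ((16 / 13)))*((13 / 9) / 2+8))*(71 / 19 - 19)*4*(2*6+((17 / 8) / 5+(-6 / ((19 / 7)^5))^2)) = -9920968271495135369515 / 25161895922015304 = -394285.40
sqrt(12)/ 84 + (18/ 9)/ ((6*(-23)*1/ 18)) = -6/ 23 + sqrt(3)/ 42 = -0.22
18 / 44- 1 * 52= -1135 / 22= -51.59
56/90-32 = -1412/45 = -31.38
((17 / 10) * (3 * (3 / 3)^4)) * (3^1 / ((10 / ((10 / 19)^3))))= 1530 / 6859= 0.22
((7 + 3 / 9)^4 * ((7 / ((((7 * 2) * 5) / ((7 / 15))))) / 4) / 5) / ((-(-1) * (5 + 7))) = 102487 / 182250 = 0.56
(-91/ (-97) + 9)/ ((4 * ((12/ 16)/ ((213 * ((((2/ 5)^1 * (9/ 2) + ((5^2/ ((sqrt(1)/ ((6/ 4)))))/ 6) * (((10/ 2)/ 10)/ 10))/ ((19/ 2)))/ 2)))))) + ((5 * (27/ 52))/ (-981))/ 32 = 131123781871/ 1671379840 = 78.45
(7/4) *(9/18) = 7/8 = 0.88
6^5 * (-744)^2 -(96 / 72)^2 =38738663408 / 9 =4304295934.22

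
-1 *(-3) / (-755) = -3 / 755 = -0.00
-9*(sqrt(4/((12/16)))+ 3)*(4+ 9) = -351- 156*sqrt(3) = -621.20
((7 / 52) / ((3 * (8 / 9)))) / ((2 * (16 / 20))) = 105 / 3328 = 0.03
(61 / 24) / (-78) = -61 / 1872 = -0.03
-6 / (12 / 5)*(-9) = 45 / 2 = 22.50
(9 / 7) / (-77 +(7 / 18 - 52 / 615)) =-33210 / 1981049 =-0.02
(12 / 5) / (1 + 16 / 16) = 6 / 5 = 1.20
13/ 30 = 0.43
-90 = -90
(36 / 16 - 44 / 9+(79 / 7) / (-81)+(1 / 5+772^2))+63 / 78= 87859700269 / 147420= 595982.23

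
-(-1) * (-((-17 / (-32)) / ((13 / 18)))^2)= -23409 / 43264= -0.54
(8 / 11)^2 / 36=0.01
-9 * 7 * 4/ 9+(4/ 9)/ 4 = -251/ 9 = -27.89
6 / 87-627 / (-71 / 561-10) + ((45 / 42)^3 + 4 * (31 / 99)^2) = 14833106294081 / 233197388424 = 63.61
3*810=2430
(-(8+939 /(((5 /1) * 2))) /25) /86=-1019 /21500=-0.05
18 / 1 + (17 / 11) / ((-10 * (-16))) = 18.01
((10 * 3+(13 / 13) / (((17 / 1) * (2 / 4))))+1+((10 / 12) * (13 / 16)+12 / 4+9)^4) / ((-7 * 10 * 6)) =-37336549073681 / 606433443840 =-61.57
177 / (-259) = -177 / 259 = -0.68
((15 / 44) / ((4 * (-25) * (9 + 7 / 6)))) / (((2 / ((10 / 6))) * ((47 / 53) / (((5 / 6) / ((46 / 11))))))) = -265 / 4220224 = -0.00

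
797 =797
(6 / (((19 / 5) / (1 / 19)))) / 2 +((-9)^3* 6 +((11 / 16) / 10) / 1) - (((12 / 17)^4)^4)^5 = -4373.89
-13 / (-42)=13 / 42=0.31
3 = 3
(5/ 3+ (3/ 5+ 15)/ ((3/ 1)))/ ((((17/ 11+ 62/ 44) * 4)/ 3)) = 1133/ 650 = 1.74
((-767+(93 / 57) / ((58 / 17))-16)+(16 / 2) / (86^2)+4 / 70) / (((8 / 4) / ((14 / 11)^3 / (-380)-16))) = 56466328636331247 / 9017542768850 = 6261.83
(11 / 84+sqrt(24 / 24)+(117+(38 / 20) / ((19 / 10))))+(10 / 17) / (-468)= 119.13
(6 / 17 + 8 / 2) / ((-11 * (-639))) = 0.00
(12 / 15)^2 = 16 / 25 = 0.64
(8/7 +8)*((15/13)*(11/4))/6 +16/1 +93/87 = 57805/2639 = 21.90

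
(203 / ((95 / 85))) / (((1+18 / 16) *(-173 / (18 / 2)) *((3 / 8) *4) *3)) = -3248 / 3287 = -0.99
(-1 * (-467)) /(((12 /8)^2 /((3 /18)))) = 934 /27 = 34.59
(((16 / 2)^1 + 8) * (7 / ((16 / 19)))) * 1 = 133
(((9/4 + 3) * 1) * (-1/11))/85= -21/3740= -0.01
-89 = -89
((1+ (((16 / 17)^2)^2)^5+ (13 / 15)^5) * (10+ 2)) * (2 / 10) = 22053297761445026233205103197872 / 5143792874038333973664526265625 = 4.29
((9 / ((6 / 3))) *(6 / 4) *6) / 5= 81 / 10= 8.10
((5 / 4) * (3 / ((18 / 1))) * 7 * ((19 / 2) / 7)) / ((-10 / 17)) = -323 / 96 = -3.36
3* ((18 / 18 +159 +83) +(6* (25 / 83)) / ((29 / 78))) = 1789803 / 2407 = 743.58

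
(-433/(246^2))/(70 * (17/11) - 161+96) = -4763/28745100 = -0.00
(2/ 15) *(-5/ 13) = -2/ 39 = -0.05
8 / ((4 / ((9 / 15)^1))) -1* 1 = 1 / 5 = 0.20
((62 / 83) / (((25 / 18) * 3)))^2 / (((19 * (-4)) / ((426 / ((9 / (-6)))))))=9825264 / 81806875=0.12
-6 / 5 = -1.20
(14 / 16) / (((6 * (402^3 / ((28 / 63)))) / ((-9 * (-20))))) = 0.00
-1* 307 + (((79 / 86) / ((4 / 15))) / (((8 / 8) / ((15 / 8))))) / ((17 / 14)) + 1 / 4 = -7051071 / 23392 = -301.43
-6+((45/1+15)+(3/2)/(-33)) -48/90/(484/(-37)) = 196003/3630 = 54.00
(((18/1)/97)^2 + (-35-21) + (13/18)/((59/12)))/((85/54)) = -1673280468/47186135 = -35.46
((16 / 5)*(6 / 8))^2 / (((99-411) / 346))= -2076 / 325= -6.39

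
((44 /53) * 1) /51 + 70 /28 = 13603 /5406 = 2.52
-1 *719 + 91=-628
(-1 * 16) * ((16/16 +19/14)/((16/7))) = -33/2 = -16.50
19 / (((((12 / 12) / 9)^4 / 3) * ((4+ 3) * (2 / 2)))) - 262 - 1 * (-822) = 377897 / 7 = 53985.29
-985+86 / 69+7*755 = 296786 / 69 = 4301.25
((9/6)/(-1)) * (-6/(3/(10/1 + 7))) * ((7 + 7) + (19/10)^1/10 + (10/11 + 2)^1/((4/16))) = 1448859/1100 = 1317.14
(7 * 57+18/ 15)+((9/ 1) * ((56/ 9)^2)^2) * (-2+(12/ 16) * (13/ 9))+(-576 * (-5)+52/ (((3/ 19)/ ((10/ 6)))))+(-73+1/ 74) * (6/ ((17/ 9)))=-8768.94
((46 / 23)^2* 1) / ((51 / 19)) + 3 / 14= 1217 / 714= 1.70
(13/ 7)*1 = 13/ 7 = 1.86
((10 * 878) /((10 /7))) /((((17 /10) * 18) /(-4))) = -122920 /153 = -803.40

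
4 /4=1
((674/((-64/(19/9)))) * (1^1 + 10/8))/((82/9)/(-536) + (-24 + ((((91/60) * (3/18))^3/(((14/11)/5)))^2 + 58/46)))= 26847951719132160000/12211222982428329451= 2.20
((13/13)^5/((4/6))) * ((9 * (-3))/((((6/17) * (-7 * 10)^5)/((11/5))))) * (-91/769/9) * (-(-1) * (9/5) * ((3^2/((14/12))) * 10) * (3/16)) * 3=-0.00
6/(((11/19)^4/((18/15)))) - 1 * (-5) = 5057581/73205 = 69.09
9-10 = -1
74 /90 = 37 /45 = 0.82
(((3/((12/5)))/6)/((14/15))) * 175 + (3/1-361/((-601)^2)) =243082497/5779216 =42.06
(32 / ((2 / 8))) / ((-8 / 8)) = -128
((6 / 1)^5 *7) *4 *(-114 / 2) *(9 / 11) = -111694464 / 11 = -10154042.18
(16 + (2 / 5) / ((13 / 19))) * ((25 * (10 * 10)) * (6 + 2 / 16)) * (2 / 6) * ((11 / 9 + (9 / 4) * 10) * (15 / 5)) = 1409687125 / 234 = 6024303.95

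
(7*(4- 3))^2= 49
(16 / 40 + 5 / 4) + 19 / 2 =223 / 20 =11.15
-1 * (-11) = 11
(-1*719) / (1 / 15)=-10785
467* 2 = 934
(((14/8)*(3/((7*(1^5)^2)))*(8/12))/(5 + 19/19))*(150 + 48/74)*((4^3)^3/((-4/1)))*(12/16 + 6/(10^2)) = -616439808/925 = -666421.41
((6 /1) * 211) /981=422 /327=1.29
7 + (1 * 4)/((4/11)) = 18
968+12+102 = 1082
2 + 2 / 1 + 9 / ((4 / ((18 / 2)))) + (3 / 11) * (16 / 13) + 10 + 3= 21499 / 572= 37.59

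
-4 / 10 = -2 / 5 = -0.40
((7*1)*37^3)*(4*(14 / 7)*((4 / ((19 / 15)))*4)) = 680776320 / 19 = 35830332.63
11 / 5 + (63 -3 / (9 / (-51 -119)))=1828 / 15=121.87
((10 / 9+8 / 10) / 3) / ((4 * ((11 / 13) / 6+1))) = 559 / 4005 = 0.14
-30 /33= -10 /11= -0.91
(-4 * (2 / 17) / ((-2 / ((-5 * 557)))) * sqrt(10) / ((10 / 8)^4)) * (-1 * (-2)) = -1140736 * sqrt(10) / 2125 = -1697.56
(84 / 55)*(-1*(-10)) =168 / 11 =15.27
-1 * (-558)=558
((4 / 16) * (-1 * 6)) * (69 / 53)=-1.95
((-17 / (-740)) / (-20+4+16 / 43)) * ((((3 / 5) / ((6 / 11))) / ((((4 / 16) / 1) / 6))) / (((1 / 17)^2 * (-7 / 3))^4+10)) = -4543457312229561 / 1170755323335399200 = -0.00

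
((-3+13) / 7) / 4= 5 / 14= 0.36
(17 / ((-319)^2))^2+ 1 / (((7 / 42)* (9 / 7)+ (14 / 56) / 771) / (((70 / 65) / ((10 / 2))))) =3129703455432977 / 3118447156083545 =1.00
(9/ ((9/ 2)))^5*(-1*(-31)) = 992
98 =98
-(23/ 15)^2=-529/ 225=-2.35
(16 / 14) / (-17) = -8 / 119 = -0.07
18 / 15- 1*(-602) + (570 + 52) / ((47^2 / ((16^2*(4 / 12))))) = 627.23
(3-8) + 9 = 4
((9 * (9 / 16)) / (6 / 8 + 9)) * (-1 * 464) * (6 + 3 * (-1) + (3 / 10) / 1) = -51678 / 65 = -795.05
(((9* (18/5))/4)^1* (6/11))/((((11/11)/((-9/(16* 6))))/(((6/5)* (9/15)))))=-6561/22000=-0.30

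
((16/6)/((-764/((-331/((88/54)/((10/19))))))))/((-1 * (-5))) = 2979/39919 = 0.07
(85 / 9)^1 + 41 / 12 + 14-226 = -7169 / 36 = -199.14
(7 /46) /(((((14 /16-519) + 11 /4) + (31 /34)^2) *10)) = -4046 /136806875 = -0.00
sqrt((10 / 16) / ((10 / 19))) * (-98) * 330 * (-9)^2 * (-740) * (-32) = -67596396020.29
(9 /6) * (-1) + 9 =15 /2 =7.50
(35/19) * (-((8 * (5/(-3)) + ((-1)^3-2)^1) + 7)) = 980/57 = 17.19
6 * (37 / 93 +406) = 75590 / 31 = 2438.39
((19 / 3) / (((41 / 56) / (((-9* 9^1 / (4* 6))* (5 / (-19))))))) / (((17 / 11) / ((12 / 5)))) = 8316 / 697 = 11.93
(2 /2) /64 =1 /64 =0.02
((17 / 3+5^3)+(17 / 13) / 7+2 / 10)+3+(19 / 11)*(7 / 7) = 2038748 / 15015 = 135.78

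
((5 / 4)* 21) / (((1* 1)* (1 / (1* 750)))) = 39375 / 2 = 19687.50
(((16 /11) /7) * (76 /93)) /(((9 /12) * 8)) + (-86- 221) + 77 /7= -6358360 /21483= -295.97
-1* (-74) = 74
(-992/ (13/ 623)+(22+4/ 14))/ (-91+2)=4324084/ 8099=533.90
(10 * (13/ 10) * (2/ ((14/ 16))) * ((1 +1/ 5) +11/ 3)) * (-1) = -15184/ 105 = -144.61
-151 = -151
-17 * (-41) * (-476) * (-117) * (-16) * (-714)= 443449109376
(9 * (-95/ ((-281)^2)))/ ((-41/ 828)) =707940/ 3237401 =0.22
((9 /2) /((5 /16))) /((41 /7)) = 504 /205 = 2.46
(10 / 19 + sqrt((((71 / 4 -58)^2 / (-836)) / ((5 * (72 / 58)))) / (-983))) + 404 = 161 * sqrt(29789815) / 49307280 + 7686 / 19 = 404.54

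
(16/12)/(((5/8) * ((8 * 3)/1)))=4/45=0.09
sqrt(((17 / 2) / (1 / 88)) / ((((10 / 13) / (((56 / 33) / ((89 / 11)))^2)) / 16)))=224 * sqrt(24310) / 1335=26.16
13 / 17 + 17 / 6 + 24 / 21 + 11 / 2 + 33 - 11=11510 / 357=32.24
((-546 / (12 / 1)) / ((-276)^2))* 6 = -91 / 25392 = -0.00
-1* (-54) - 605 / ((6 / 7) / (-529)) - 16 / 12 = 746877 / 2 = 373438.50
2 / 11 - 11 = -119 / 11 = -10.82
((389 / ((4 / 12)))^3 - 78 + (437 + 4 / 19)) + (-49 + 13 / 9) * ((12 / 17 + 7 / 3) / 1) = 13860500514038 / 8721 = 1589324677.68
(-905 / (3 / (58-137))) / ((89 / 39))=929435 / 89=10443.09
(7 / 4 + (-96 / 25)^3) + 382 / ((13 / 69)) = 1602790603 / 812500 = 1972.67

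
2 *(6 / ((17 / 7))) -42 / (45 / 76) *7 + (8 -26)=-129946 / 255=-509.59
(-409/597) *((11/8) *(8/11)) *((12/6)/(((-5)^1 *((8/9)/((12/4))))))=3681/3980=0.92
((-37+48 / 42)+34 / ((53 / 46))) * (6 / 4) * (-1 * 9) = 63585 / 742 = 85.69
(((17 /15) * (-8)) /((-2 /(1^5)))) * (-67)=-4556 /15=-303.73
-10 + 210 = 200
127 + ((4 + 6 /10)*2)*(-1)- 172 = -271 /5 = -54.20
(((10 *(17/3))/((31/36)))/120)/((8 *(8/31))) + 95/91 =7627/5824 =1.31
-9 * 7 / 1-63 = -126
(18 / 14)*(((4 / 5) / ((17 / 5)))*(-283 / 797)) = -10188 / 94843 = -0.11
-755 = -755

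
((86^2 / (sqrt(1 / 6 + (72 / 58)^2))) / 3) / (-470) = -107242 * sqrt(51702) / 6074985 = -4.01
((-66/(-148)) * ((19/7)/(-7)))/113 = -627/409738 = -0.00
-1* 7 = -7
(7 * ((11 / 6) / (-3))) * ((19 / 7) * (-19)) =220.61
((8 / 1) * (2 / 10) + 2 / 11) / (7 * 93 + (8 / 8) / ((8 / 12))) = 196 / 71775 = 0.00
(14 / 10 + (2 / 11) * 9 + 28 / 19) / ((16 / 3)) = 14139 / 16720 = 0.85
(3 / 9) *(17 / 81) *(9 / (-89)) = -17 / 2403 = -0.01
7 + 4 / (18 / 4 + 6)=155 / 21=7.38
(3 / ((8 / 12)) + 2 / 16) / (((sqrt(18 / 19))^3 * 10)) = 703 * sqrt(38) / 8640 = 0.50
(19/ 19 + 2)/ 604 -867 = -523665/ 604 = -867.00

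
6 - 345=-339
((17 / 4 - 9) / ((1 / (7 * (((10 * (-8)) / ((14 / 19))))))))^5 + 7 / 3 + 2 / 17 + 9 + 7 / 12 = 125073751659140402455 / 204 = 613106625780100012.03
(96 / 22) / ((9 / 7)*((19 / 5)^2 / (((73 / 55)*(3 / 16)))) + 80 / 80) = 122640 / 2124793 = 0.06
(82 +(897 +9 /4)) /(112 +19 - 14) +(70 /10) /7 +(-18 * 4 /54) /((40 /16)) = 20717 /2340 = 8.85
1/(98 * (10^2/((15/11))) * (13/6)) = 9/140140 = 0.00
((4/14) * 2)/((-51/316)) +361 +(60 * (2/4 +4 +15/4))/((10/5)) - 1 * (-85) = 689.96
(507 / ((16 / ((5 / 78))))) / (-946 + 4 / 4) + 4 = 24179 / 6048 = 4.00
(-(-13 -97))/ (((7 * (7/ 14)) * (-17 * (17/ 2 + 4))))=-88/ 595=-0.15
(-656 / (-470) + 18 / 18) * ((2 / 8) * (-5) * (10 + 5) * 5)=-42225 / 188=-224.60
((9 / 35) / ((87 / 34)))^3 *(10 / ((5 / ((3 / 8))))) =795906 / 1045678375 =0.00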